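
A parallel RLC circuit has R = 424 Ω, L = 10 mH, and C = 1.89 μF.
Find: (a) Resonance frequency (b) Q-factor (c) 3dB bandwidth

Step 1 — Resonance: ω₀ = 1/√(LC) = 1/√(0.01·1.89e-06) = 7274 rad/s.
Step 2 — f₀ = ω₀/(2π) = 1158 Hz.
Step 3 — Parallel Q: Q = R/(ω₀L) = 424/(7274·0.01) = 5.829.
Step 4 — Bandwidth: Δω = ω₀/Q = 1248 rad/s; BW = Δω/(2π) = 198.6 Hz.

(a) f₀ = 1158 Hz  (b) Q = 5.829  (c) BW = 198.6 Hz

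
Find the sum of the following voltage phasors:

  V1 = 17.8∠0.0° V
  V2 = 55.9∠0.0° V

Step 1 — Convert each phasor to rectangular form:
  V1 = 17.8·(cos(0.0°) + j·sin(0.0°)) = 17.8 V
  V2 = 55.9·(cos(0.0°) + j·sin(0.0°)) = 55.9 V
Step 2 — Sum components: V_total = 73.7 V.
Step 3 — Convert to polar: |V_total| = 73.7 V, ∠V_total = 0.0°.

V_total = 73.7∠0.0° V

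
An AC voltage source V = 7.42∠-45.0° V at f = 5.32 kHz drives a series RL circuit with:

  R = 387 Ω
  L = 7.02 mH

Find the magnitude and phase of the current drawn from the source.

Step 1 — Angular frequency: ω = 2π·f = 2π·5320 = 3.343e+04 rad/s.
Step 2 — Component impedances:
  R: Z = R = 387 Ω
  L: Z = jωL = j·3.343e+04·0.00702 = 0 + j234.7 Ω
Step 3 — Series combination: Z_total = R + L = 387 + j234.7 Ω = 452.6∠31.2° Ω.
Step 4 — Source phasor: V = 7.42∠-45.0° V = 5.247 - j5.247 V.
Step 5 — Ohm's law: I = V / Z_total = (5.247 - j5.247) / (387 + j234.7) = 0.003902 - j0.01592 A.
Step 6 — Convert to polar: |I| = 0.01639 A, ∠I = -76.2°.

I = 0.01639∠-76.2° A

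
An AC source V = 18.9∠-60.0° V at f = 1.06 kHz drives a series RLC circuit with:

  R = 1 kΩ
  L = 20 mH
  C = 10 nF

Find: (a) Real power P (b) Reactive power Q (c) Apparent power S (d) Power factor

Step 1 — Angular frequency: ω = 2π·f = 2π·1060 = 6660 rad/s.
Step 2 — Component impedances:
  R: Z = R = 1000 Ω
  L: Z = jωL = j·6660·0.02 = 0 + j133.2 Ω
  C: Z = 1/(jωC) = -j/(ω·C) = 0 - j1.501e+04 Ω
Step 3 — Series combination: Z_total = R + L + C = 1000 - j1.488e+04 Ω = 1.491e+04∠-86.2° Ω.
Step 4 — Source phasor: V = 18.9∠-60.0° V = 9.45 - j16.37 V.
Step 5 — Current: I = V / Z = 0.001137 + j0.0005586 A = 0.001267∠26.2° A.
Step 6 — Complex power: S = V·I* = 0.001606 - j0.0239 VA.
Step 7 — Real power: P = Re(S) = 0.001606 W.
Step 8 — Reactive power: Q = Im(S) = -0.0239 VAR.
Step 9 — Apparent power: |S| = 0.02395 VA.
Step 10 — Power factor: PF = P/|S| = 0.06705 (leading).

(a) P = 0.001606 W  (b) Q = -0.0239 VAR  (c) S = 0.02395 VA  (d) PF = 0.06705 (leading)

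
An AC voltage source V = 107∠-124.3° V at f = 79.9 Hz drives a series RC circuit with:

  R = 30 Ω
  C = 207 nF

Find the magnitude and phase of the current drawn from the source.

Step 1 — Angular frequency: ω = 2π·f = 2π·79.9 = 502 rad/s.
Step 2 — Component impedances:
  R: Z = R = 30 Ω
  C: Z = 1/(jωC) = -j/(ω·C) = 0 - j9623 Ω
Step 3 — Series combination: Z_total = R + C = 30 - j9623 Ω = 9623∠-89.8° Ω.
Step 4 — Source phasor: V = 107∠-124.3° V = -60.3 - j88.39 V.
Step 5 — Ohm's law: I = V / Z_total = (-60.3 - j88.39) / (30 - j9623) = 0.009166 - j0.006295 A.
Step 6 — Convert to polar: |I| = 0.01112 A, ∠I = -34.5°.

I = 0.01112∠-34.5° A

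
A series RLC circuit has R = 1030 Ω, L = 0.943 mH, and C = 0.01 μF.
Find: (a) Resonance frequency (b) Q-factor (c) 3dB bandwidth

Step 1 — Resonance condition Im(Z)=0 gives ω₀ = 1/√(LC).
Step 2 — ω₀ = 1/√(0.000943·1e-08) = 3.256e+05 rad/s.
Step 3 — f₀ = ω₀/(2π) = 5.183e+04 Hz.
Step 4 — Series Q: Q = ω₀L/R = 3.256e+05·0.000943/1030 = 0.2981.
Step 5 — 3dB bandwidth: Δω = ω₀/Q = 1.092e+06 rad/s; BW = Δω/(2π) = 1.738e+05 Hz.

(a) f₀ = 5.183e+04 Hz  (b) Q = 0.2981  (c) BW = 1.738e+05 Hz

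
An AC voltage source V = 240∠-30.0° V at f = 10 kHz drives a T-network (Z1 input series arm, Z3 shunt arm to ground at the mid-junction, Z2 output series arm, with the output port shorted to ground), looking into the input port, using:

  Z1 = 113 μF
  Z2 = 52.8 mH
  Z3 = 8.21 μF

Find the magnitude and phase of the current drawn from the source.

Step 1 — Angular frequency: ω = 2π·f = 2π·1e+04 = 6.283e+04 rad/s.
Step 2 — Component impedances:
  Z1: Z = 1/(jωC) = -j/(ω·C) = 0 - j0.1408 Ω
  Z2: Z = jωL = j·6.283e+04·0.0528 = 0 + j3318 Ω
  Z3: Z = 1/(jωC) = -j/(ω·C) = 0 - j1.939 Ω
Step 3 — With the output port shorted to ground, the output series arm Z2 runs from the junction to ground; the shunt arm Z3 also runs from the junction to ground. They appear in parallel: Z3 || Z2 = 0 - j1.94 Ω.
Step 4 — Series with input arm Z1: Z_in = Z1 + (Z3 || Z2) = 0 - j2.081 Ω = 2.081∠-90.0° Ω.
Step 5 — Source phasor: V = 240∠-30.0° V = 207.8 - j120 V.
Step 6 — Ohm's law: I = V / Z_total = (207.8 - j120) / (0 - j2.081) = 57.68 + j99.9 A.
Step 7 — Convert to polar: |I| = 115.4 A, ∠I = 60.0°.

I = 115.4∠60.0° A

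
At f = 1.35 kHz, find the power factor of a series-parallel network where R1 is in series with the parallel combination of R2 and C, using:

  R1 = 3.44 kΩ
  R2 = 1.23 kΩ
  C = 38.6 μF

Step 1 — Angular frequency: ω = 2π·f = 2π·1350 = 8482 rad/s.
Step 2 — Component impedances:
  R1: Z = R = 3440 Ω
  R2: Z = R = 1230 Ω
  C: Z = 1/(jωC) = -j/(ω·C) = 0 - j3.054 Ω
Step 3 — Parallel branch: R2 || C = 1/(1/R2 + 1/C) = 0.007584 - j3.054 Ω.
Step 4 — Series with R1: Z_total = R1 + (R2 || C) = 3440 - j3.054 Ω = 3440∠-0.1° Ω.
Step 5 — Power factor: PF = cos(φ) = Re(Z)/|Z| = 3440/3440 = 1.
Step 6 — Type: Im(Z) = -3.054 ⇒ leading (phase φ = -0.1°).

PF = 1 (leading, φ = -0.1°)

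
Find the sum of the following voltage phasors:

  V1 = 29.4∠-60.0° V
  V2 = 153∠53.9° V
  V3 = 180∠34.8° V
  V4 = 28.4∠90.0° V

Step 1 — Convert each phasor to rectangular form:
  V1 = 29.4·(cos(-60.0°) + j·sin(-60.0°)) = 14.7 - j25.46 V
  V2 = 153·(cos(53.9°) + j·sin(53.9°)) = 90.15 + j123.6 V
  V3 = 180·(cos(34.8°) + j·sin(34.8°)) = 147.8 + j102.7 V
  V4 = 28.4·(cos(90.0°) + j·sin(90.0°)) = 0 + j28.4 V
Step 2 — Sum components: V_total = 252.7 + j229.3 V.
Step 3 — Convert to polar: |V_total| = 341.2 V, ∠V_total = 42.2°.

V_total = 341.2∠42.2° V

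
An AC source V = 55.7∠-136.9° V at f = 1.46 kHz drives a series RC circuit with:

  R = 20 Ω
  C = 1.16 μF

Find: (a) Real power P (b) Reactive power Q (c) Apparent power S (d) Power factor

Step 1 — Angular frequency: ω = 2π·f = 2π·1460 = 9173 rad/s.
Step 2 — Component impedances:
  R: Z = R = 20 Ω
  C: Z = 1/(jωC) = -j/(ω·C) = 0 - j93.97 Ω
Step 3 — Series combination: Z_total = R + C = 20 - j93.97 Ω = 96.08∠-78.0° Ω.
Step 4 — Source phasor: V = 55.7∠-136.9° V = -40.67 - j38.06 V.
Step 5 — Current: I = V / Z = 0.2993 - j0.4965 A = 0.5797∠-58.9° A.
Step 6 — Complex power: S = V·I* = 6.722 - j31.58 VA.
Step 7 — Real power: P = Re(S) = 6.722 W.
Step 8 — Reactive power: Q = Im(S) = -31.58 VAR.
Step 9 — Apparent power: |S| = 32.29 VA.
Step 10 — Power factor: PF = P/|S| = 0.2082 (leading).

(a) P = 6.722 W  (b) Q = -31.58 VAR  (c) S = 32.29 VA  (d) PF = 0.2082 (leading)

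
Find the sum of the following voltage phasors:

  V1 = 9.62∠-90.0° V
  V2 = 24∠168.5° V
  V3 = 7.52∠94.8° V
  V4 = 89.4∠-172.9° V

Step 1 — Convert each phasor to rectangular form:
  V1 = 9.62·(cos(-90.0°) + j·sin(-90.0°)) = 0 - j9.62 V
  V2 = 24·(cos(168.5°) + j·sin(168.5°)) = -23.52 + j4.785 V
  V3 = 7.52·(cos(94.8°) + j·sin(94.8°)) = -0.6293 + j7.494 V
  V4 = 89.4·(cos(-172.9°) + j·sin(-172.9°)) = -88.71 - j11.05 V
Step 2 — Sum components: V_total = -112.9 - j8.392 V.
Step 3 — Convert to polar: |V_total| = 113.2 V, ∠V_total = -175.7°.

V_total = 113.2∠-175.7° V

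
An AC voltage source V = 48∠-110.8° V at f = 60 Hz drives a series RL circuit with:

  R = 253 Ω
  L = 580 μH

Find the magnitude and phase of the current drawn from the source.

Step 1 — Angular frequency: ω = 2π·f = 2π·60 = 377 rad/s.
Step 2 — Component impedances:
  R: Z = R = 253 Ω
  L: Z = jωL = j·377·0.00058 = 0 + j0.2187 Ω
Step 3 — Series combination: Z_total = R + L = 253 + j0.2187 Ω = 253∠0.0° Ω.
Step 4 — Source phasor: V = 48∠-110.8° V = -17.05 - j44.87 V.
Step 5 — Ohm's law: I = V / Z_total = (-17.05 - j44.87) / (253 + j0.2187) = -0.06753 - j0.1773 A.
Step 6 — Convert to polar: |I| = 0.1897 A, ∠I = -110.8°.

I = 0.1897∠-110.8° A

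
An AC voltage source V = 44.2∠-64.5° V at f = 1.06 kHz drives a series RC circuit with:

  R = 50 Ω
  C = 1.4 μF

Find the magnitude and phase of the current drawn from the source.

Step 1 — Angular frequency: ω = 2π·f = 2π·1060 = 6660 rad/s.
Step 2 — Component impedances:
  R: Z = R = 50 Ω
  C: Z = 1/(jωC) = -j/(ω·C) = 0 - j107.2 Ω
Step 3 — Series combination: Z_total = R + C = 50 - j107.2 Ω = 118.3∠-65.0° Ω.
Step 4 — Source phasor: V = 44.2∠-64.5° V = 19.03 - j39.89 V.
Step 5 — Ohm's law: I = V / Z_total = (19.03 - j39.89) / (50 - j107.2) = 0.3735 + j0.003289 A.
Step 6 — Convert to polar: |I| = 0.3735 A, ∠I = 0.5°.

I = 0.3735∠0.5° A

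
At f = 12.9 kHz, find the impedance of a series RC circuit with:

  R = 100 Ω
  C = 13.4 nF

Step 1 — Angular frequency: ω = 2π·f = 2π·1.29e+04 = 8.105e+04 rad/s.
Step 2 — Component impedances:
  R: Z = R = 100 Ω
  C: Z = 1/(jωC) = -j/(ω·C) = 0 - j920.7 Ω
Step 3 — Series combination: Z_total = R + C = 100 - j920.7 Ω = 926.1∠-83.8° Ω.

Z = 100 - j920.7 Ω = 926.1∠-83.8° Ω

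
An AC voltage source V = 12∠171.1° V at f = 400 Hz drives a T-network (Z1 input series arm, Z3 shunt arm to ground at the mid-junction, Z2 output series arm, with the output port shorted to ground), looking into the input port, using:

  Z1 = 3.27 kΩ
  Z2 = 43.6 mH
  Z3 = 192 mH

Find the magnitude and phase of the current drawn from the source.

Step 1 — Angular frequency: ω = 2π·f = 2π·400 = 2513 rad/s.
Step 2 — Component impedances:
  Z1: Z = R = 3270 Ω
  Z2: Z = jωL = j·2513·0.0436 = 0 + j109.6 Ω
  Z3: Z = jωL = j·2513·0.192 = 0 + j482.5 Ω
Step 3 — With the output port shorted to ground, the output series arm Z2 runs from the junction to ground; the shunt arm Z3 also runs from the junction to ground. They appear in parallel: Z3 || Z2 = 0 + j89.3 Ω.
Step 4 — Series with input arm Z1: Z_in = Z1 + (Z3 || Z2) = 3270 + j89.3 Ω = 3271∠1.6° Ω.
Step 5 — Source phasor: V = 12∠171.1° V = -11.86 + j1.857 V.
Step 6 — Ohm's law: I = V / Z_total = (-11.86 + j1.857) / (3270 + j89.3) = -0.003607 + j0.0006663 A.
Step 7 — Convert to polar: |I| = 0.003668 A, ∠I = 169.5°.

I = 0.003668∠169.5° A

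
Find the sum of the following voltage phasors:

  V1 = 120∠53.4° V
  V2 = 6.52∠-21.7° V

Step 1 — Convert each phasor to rectangular form:
  V1 = 120·(cos(53.4°) + j·sin(53.4°)) = 71.55 + j96.34 V
  V2 = 6.52·(cos(-21.7°) + j·sin(-21.7°)) = 6.058 - j2.411 V
Step 2 — Sum components: V_total = 77.6 + j93.93 V.
Step 3 — Convert to polar: |V_total| = 121.8 V, ∠V_total = 50.4°.

V_total = 121.8∠50.4° V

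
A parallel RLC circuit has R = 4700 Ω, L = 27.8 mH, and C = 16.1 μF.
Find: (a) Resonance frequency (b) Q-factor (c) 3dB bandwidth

Step 1 — Resonance: ω₀ = 1/√(LC) = 1/√(0.0278·1.61e-05) = 1495 rad/s.
Step 2 — f₀ = ω₀/(2π) = 237.9 Hz.
Step 3 — Parallel Q: Q = R/(ω₀L) = 4700/(1495·0.0278) = 113.1.
Step 4 — Bandwidth: Δω = ω₀/Q = 13.22 rad/s; BW = Δω/(2π) = 2.103 Hz.

(a) f₀ = 237.9 Hz  (b) Q = 113.1  (c) BW = 2.103 Hz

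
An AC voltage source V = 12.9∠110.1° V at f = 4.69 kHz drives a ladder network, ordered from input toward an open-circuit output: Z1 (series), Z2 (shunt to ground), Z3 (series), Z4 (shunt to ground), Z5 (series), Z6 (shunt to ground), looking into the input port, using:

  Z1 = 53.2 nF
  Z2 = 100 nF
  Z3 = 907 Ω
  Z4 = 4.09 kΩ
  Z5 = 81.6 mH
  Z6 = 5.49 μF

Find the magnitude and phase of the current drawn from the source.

Step 1 — Angular frequency: ω = 2π·f = 2π·4690 = 2.947e+04 rad/s.
Step 2 — Component impedances:
  Z1: Z = 1/(jωC) = -j/(ω·C) = 0 - j637.9 Ω
  Z2: Z = 1/(jωC) = -j/(ω·C) = 0 - j339.3 Ω
  Z3: Z = R = 907 Ω
  Z4: Z = R = 4090 Ω
  Z5: Z = jωL = j·2.947e+04·0.0816 = 0 + j2405 Ω
  Z6: Z = 1/(jωC) = -j/(ω·C) = 0 - j6.181 Ω
Step 3 — Ladder network (open output): work backward from the far end, alternating series and parallel combinations. Z_in = 38.1 - j1005 Ω = 1006∠-87.8° Ω.
Step 4 — Source phasor: V = 12.9∠110.1° V = -4.433 + j12.11 V.
Step 5 — Ohm's law: I = V / Z_total = (-4.433 + j12.11) / (38.1 - j1005) = -0.0122 - j0.003947 A.
Step 6 — Convert to polar: |I| = 0.01282 A, ∠I = -162.1°.

I = 0.01282∠-162.1° A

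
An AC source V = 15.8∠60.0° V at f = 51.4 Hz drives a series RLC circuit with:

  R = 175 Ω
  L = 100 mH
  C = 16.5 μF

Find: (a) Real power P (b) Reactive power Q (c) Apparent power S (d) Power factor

Step 1 — Angular frequency: ω = 2π·f = 2π·51.4 = 323 rad/s.
Step 2 — Component impedances:
  R: Z = R = 175 Ω
  L: Z = jωL = j·323·0.1 = 0 + j32.3 Ω
  C: Z = 1/(jωC) = -j/(ω·C) = 0 - j187.7 Ω
Step 3 — Series combination: Z_total = R + L + C = 175 - j155.4 Ω = 234∠-41.6° Ω.
Step 4 — Source phasor: V = 15.8∠60.0° V = 7.9 + j13.68 V.
Step 5 — Current: I = V / Z = -0.01357 + j0.06614 A = 0.06752∠101.6° A.
Step 6 — Complex power: S = V·I* = 0.7977 - j0.7082 VA.
Step 7 — Real power: P = Re(S) = 0.7977 W.
Step 8 — Reactive power: Q = Im(S) = -0.7082 VAR.
Step 9 — Apparent power: |S| = 1.067 VA.
Step 10 — Power factor: PF = P/|S| = 0.7478 (leading).

(a) P = 0.7977 W  (b) Q = -0.7082 VAR  (c) S = 1.067 VA  (d) PF = 0.7478 (leading)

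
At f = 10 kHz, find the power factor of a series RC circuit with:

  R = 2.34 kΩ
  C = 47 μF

Step 1 — Angular frequency: ω = 2π·f = 2π·1e+04 = 6.283e+04 rad/s.
Step 2 — Component impedances:
  R: Z = R = 2340 Ω
  C: Z = 1/(jωC) = -j/(ω·C) = 0 - j0.3386 Ω
Step 3 — Series combination: Z_total = R + C = 2340 - j0.3386 Ω = 2340∠-0.0° Ω.
Step 4 — Power factor: PF = cos(φ) = Re(Z)/|Z| = 2340/2340 = 1.
Step 5 — Type: Im(Z) = -0.3386 ⇒ leading (phase φ = -0.0°).

PF = 1 (leading, φ = -0.0°)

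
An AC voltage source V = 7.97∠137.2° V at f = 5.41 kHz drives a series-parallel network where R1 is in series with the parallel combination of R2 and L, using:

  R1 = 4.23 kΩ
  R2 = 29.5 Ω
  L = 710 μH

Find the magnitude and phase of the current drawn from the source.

Step 1 — Angular frequency: ω = 2π·f = 2π·5410 = 3.399e+04 rad/s.
Step 2 — Component impedances:
  R1: Z = R = 4230 Ω
  R2: Z = R = 29.5 Ω
  L: Z = jωL = j·3.399e+04·0.00071 = 0 + j24.13 Ω
Step 3 — Parallel branch: R2 || L = 1/(1/R2 + 1/L) = 11.83 + j14.46 Ω.
Step 4 — Series with R1: Z_total = R1 + (R2 || L) = 4242 + j14.46 Ω = 4242∠0.2° Ω.
Step 5 — Source phasor: V = 7.97∠137.2° V = -5.848 + j5.415 V.
Step 6 — Ohm's law: I = V / Z_total = (-5.848 + j5.415) / (4242 + j14.46) = -0.001374 + j0.001281 A.
Step 7 — Convert to polar: |I| = 0.001879 A, ∠I = 137.0°.

I = 0.001879∠137.0° A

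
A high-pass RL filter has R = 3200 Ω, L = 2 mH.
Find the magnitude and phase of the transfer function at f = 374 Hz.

Step 1 — Angular frequency: ω = 2π·374 = 2350 rad/s.
Step 2 — Transfer function: H(jω) = jωL/(R + jωL).
Step 3 — Numerator jωL = j·4.7; denominator R + jωL = 3200 + j4.7.
Step 4 — H = 2.157e-06 + j0.001469.
Step 5 — Magnitude: |H| = 0.001469 (-56.7 dB); phase: φ = 89.9°.

|H| = 0.001469 (-56.7 dB), φ = 89.9°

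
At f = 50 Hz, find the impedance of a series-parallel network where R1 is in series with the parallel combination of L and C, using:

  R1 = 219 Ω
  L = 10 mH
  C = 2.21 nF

Step 1 — Angular frequency: ω = 2π·f = 2π·50 = 314.2 rad/s.
Step 2 — Component impedances:
  R1: Z = R = 219 Ω
  L: Z = jωL = j·314.2·0.01 = 0 + j3.142 Ω
  C: Z = 1/(jωC) = -j/(ω·C) = 0 - j1.44e+06 Ω
Step 3 — Parallel branch: L || C = 1/(1/L + 1/C) = 0 + j3.142 Ω.
Step 4 — Series with R1: Z_total = R1 + (L || C) = 219 + j3.142 Ω = 219∠0.8° Ω.

Z = 219 + j3.142 Ω = 219∠0.8° Ω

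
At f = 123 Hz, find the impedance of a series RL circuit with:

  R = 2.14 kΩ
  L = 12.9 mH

Step 1 — Angular frequency: ω = 2π·f = 2π·123 = 772.8 rad/s.
Step 2 — Component impedances:
  R: Z = R = 2140 Ω
  L: Z = jωL = j·772.8·0.0129 = 0 + j9.97 Ω
Step 3 — Series combination: Z_total = R + L = 2140 + j9.97 Ω = 2140∠0.3° Ω.

Z = 2140 + j9.97 Ω = 2140∠0.3° Ω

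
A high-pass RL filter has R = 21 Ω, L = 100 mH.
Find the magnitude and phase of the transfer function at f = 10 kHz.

Step 1 — Angular frequency: ω = 2π·1e+04 = 6.283e+04 rad/s.
Step 2 — Transfer function: H(jω) = jωL/(R + jωL).
Step 3 — Numerator jωL = j·6283; denominator R + jωL = 21 + j6283.
Step 4 — H = 1 + j0.003342.
Step 5 — Magnitude: |H| = 1 (-0.0 dB); phase: φ = 0.2°.

|H| = 1 (-0.0 dB), φ = 0.2°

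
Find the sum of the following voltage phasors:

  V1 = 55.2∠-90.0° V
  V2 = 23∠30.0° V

Step 1 — Convert each phasor to rectangular form:
  V1 = 55.2·(cos(-90.0°) + j·sin(-90.0°)) = 0 - j55.2 V
  V2 = 23·(cos(30.0°) + j·sin(30.0°)) = 19.92 + j11.5 V
Step 2 — Sum components: V_total = 19.92 - j43.7 V.
Step 3 — Convert to polar: |V_total| = 48.03 V, ∠V_total = -65.5°.

V_total = 48.03∠-65.5° V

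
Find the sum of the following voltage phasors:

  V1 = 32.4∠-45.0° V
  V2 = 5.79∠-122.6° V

Step 1 — Convert each phasor to rectangular form:
  V1 = 32.4·(cos(-45.0°) + j·sin(-45.0°)) = 22.91 - j22.91 V
  V2 = 5.79·(cos(-122.6°) + j·sin(-122.6°)) = -3.119 - j4.878 V
Step 2 — Sum components: V_total = 19.79 - j27.79 V.
Step 3 — Convert to polar: |V_total| = 34.12 V, ∠V_total = -54.5°.

V_total = 34.12∠-54.5° V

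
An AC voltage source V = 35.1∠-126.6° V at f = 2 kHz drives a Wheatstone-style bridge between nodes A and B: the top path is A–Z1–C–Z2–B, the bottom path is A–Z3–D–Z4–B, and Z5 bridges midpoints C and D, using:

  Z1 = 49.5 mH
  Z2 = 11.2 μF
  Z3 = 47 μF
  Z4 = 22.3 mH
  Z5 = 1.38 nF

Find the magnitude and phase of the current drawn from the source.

Step 1 — Angular frequency: ω = 2π·f = 2π·2000 = 1.257e+04 rad/s.
Step 2 — Component impedances:
  Z1: Z = jωL = j·1.257e+04·0.0495 = 0 + j622 Ω
  Z2: Z = 1/(jωC) = -j/(ω·C) = 0 - j7.105 Ω
  Z3: Z = 1/(jωC) = -j/(ω·C) = 0 - j1.693 Ω
  Z4: Z = jωL = j·1.257e+04·0.0223 = 0 + j280.2 Ω
  Z5: Z = 1/(jωC) = -j/(ω·C) = 0 - j5.766e+04 Ω
Step 3 — Bridge requires nodal analysis (the Z5 bridge couples midpoints C and D, so the two paths cannot be reduced to a simple series/parallel combination). Setting node B to ground and injecting 1 A at node A, the 3-node admittance system at A, C, D solves to V_A = Z_AB = 0 + j192.4 Ω = 192.4∠90.0° Ω.
Step 4 — Source phasor: V = 35.1∠-126.6° V = -20.93 - j28.18 V.
Step 5 — Ohm's law: I = V / Z_total = (-20.93 - j28.18) / (0 + j192.4) = -0.1465 + j0.1088 A.
Step 6 — Convert to polar: |I| = 0.1825 A, ∠I = 143.4°.

I = 0.1825∠143.4° A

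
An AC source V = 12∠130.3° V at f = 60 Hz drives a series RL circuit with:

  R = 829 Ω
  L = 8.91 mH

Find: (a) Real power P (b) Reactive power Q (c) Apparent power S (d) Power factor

Step 1 — Angular frequency: ω = 2π·f = 2π·60 = 377 rad/s.
Step 2 — Component impedances:
  R: Z = R = 829 Ω
  L: Z = jωL = j·377·0.00891 = 0 + j3.359 Ω
Step 3 — Series combination: Z_total = R + L = 829 + j3.359 Ω = 829∠0.2° Ω.
Step 4 — Source phasor: V = 12∠130.3° V = -7.761 + j9.152 V.
Step 5 — Current: I = V / Z = -0.009318 + j0.01108 A = 0.01448∠130.1° A.
Step 6 — Complex power: S = V·I* = 0.1737 + j0.0007038 VA.
Step 7 — Real power: P = Re(S) = 0.1737 W.
Step 8 — Reactive power: Q = Im(S) = 0.0007038 VAR.
Step 9 — Apparent power: |S| = 0.1737 VA.
Step 10 — Power factor: PF = P/|S| = 1 (lagging).

(a) P = 0.1737 W  (b) Q = 0.0007038 VAR  (c) S = 0.1737 VA  (d) PF = 1 (lagging)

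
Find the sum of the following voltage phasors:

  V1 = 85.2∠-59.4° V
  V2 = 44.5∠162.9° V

Step 1 — Convert each phasor to rectangular form:
  V1 = 85.2·(cos(-59.4°) + j·sin(-59.4°)) = 43.37 - j73.34 V
  V2 = 44.5·(cos(162.9°) + j·sin(162.9°)) = -42.53 + j13.08 V
Step 2 — Sum components: V_total = 0.8375 - j60.25 V.
Step 3 — Convert to polar: |V_total| = 60.26 V, ∠V_total = -89.2°.

V_total = 60.26∠-89.2° V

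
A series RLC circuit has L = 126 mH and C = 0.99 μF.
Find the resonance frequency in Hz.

Step 1 — Resonance condition Im(Z)=0 gives ω₀ = 1/√(LC).
Step 2 — ω₀ = 1/√(0.126·9.9e-07) = 2831 rad/s.
Step 3 — f₀ = ω₀/(2π) = 450.6 Hz.

f₀ = 450.6 Hz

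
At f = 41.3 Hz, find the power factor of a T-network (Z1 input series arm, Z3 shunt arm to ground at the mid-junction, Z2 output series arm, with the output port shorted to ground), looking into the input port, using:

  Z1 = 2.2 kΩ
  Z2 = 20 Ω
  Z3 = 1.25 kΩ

Step 1 — Angular frequency: ω = 2π·f = 2π·41.3 = 259.5 rad/s.
Step 2 — Component impedances:
  Z1: Z = R = 2200 Ω
  Z2: Z = R = 20 Ω
  Z3: Z = R = 1250 Ω
Step 3 — With the output port shorted to ground, the output series arm Z2 runs from the junction to ground; the shunt arm Z3 also runs from the junction to ground. They appear in parallel: Z3 || Z2 = 19.69 Ω.
Step 4 — Series with input arm Z1: Z_in = Z1 + (Z3 || Z2) = 2220 Ω = 2220∠0.0° Ω.
Step 5 — Power factor: PF = cos(φ) = Re(Z)/|Z| = 2220/2220 = 1.
Step 6 — Type: Im(Z) = 0 ⇒ unity (phase φ = 0.0°).

PF = 1 (unity, φ = 0.0°)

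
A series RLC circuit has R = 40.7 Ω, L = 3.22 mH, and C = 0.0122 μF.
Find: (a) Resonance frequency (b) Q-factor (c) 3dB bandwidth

Step 1 — Resonance: ω₀ = 1/√(LC) = 1/√(0.00322·1.22e-08) = 1.595e+05 rad/s.
Step 2 — f₀ = ω₀/(2π) = 2.539e+04 Hz.
Step 3 — Series Q: Q = ω₀L/R = 1.595e+05·0.00322/40.7 = 12.62.
Step 4 — Bandwidth: Δω = ω₀/Q = 1.264e+04 rad/s; BW = Δω/(2π) = 2012 Hz.

(a) f₀ = 2.539e+04 Hz  (b) Q = 12.62  (c) BW = 2012 Hz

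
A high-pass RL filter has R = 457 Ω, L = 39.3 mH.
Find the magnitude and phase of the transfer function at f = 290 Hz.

Step 1 — Angular frequency: ω = 2π·290 = 1822 rad/s.
Step 2 — Transfer function: H(jω) = jωL/(R + jωL).
Step 3 — Numerator jωL = j·71.61; denominator R + jωL = 457 + j71.61.
Step 4 — H = 0.02396 + j0.1529.
Step 5 — Magnitude: |H| = 0.1548 (-16.2 dB); phase: φ = 81.1°.

|H| = 0.1548 (-16.2 dB), φ = 81.1°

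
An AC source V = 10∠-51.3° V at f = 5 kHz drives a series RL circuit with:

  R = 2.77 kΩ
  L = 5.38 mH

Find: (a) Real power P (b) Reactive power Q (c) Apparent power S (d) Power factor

Step 1 — Angular frequency: ω = 2π·f = 2π·5000 = 3.142e+04 rad/s.
Step 2 — Component impedances:
  R: Z = R = 2770 Ω
  L: Z = jωL = j·3.142e+04·0.00538 = 0 + j169 Ω
Step 3 — Series combination: Z_total = R + L = 2770 + j169 Ω = 2775∠3.5° Ω.
Step 4 — Source phasor: V = 10∠-51.3° V = 6.252 - j7.804 V.
Step 5 — Current: I = V / Z = 0.002078 - j0.002944 A = 0.003603∠-54.8° A.
Step 6 — Complex power: S = V·I* = 0.03597 + j0.002195 VA.
Step 7 — Real power: P = Re(S) = 0.03597 W.
Step 8 — Reactive power: Q = Im(S) = 0.002195 VAR.
Step 9 — Apparent power: |S| = 0.03603 VA.
Step 10 — Power factor: PF = P/|S| = 0.9981 (lagging).

(a) P = 0.03597 W  (b) Q = 0.002195 VAR  (c) S = 0.03603 VA  (d) PF = 0.9981 (lagging)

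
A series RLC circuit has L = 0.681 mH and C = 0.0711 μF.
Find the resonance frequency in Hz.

Step 1 — Resonance condition Im(Z)=0 gives ω₀ = 1/√(LC).
Step 2 — ω₀ = 1/√(0.000681·7.11e-08) = 1.437e+05 rad/s.
Step 3 — f₀ = ω₀/(2π) = 2.287e+04 Hz.

f₀ = 2.287e+04 Hz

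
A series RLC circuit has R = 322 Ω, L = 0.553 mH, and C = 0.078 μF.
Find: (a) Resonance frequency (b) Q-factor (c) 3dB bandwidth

Step 1 — Resonance: ω₀ = 1/√(LC) = 1/√(0.000553·7.8e-08) = 1.523e+05 rad/s.
Step 2 — f₀ = ω₀/(2π) = 2.423e+04 Hz.
Step 3 — Series Q: Q = ω₀L/R = 1.523e+05·0.000553/322 = 0.2615.
Step 4 — Bandwidth: Δω = ω₀/Q = 5.823e+05 rad/s; BW = Δω/(2π) = 9.267e+04 Hz.

(a) f₀ = 2.423e+04 Hz  (b) Q = 0.2615  (c) BW = 9.267e+04 Hz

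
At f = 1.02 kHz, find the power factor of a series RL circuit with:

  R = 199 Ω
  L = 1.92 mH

Step 1 — Angular frequency: ω = 2π·f = 2π·1020 = 6409 rad/s.
Step 2 — Component impedances:
  R: Z = R = 199 Ω
  L: Z = jωL = j·6409·0.00192 = 0 + j12.3 Ω
Step 3 — Series combination: Z_total = R + L = 199 + j12.3 Ω = 199.4∠3.5° Ω.
Step 4 — Power factor: PF = cos(φ) = Re(Z)/|Z| = 199/199.38 = 0.9981.
Step 5 — Type: Im(Z) = 12.3 ⇒ lagging (phase φ = 3.5°).

PF = 0.9981 (lagging, φ = 3.5°)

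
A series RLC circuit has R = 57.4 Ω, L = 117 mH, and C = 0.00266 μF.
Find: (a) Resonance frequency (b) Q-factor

Step 1 — Resonance condition Im(Z)=0 gives ω₀ = 1/√(LC).
Step 2 — ω₀ = 1/√(0.117·2.66e-09) = 5.668e+04 rad/s.
Step 3 — f₀ = ω₀/(2π) = 9022 Hz.
Step 4 — Series Q: Q = ω₀L/R = 5.668e+04·0.117/57.4 = 115.5.

(a) f₀ = 9022 Hz  (b) Q = 115.5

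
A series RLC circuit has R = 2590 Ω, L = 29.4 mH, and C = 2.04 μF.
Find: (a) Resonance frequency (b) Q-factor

Step 1 — Resonance condition Im(Z)=0 gives ω₀ = 1/√(LC).
Step 2 — ω₀ = 1/√(0.0294·2.04e-06) = 4083 rad/s.
Step 3 — f₀ = ω₀/(2π) = 649.9 Hz.
Step 4 — Series Q: Q = ω₀L/R = 4083·0.0294/2590 = 0.04635.

(a) f₀ = 649.9 Hz  (b) Q = 0.04635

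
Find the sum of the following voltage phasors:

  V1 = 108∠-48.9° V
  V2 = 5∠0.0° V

Step 1 — Convert each phasor to rectangular form:
  V1 = 108·(cos(-48.9°) + j·sin(-48.9°)) = 71 - j81.38 V
  V2 = 5·(cos(0.0°) + j·sin(0.0°)) = 5 V
Step 2 — Sum components: V_total = 76 - j81.38 V.
Step 3 — Convert to polar: |V_total| = 111.4 V, ∠V_total = -47.0°.

V_total = 111.4∠-47.0° V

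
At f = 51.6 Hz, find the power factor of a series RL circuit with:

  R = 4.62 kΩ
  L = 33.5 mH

Step 1 — Angular frequency: ω = 2π·f = 2π·51.6 = 324.2 rad/s.
Step 2 — Component impedances:
  R: Z = R = 4620 Ω
  L: Z = jωL = j·324.2·0.0335 = 0 + j10.86 Ω
Step 3 — Series combination: Z_total = R + L = 4620 + j10.86 Ω = 4620∠0.1° Ω.
Step 4 — Power factor: PF = cos(φ) = Re(Z)/|Z| = 4620/4620 = 1.
Step 5 — Type: Im(Z) = 10.86 ⇒ lagging (phase φ = 0.1°).

PF = 1 (lagging, φ = 0.1°)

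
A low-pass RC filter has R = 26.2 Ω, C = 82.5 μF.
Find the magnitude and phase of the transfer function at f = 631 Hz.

Step 1 — Angular frequency: ω = 2π·631 = 3965 rad/s.
Step 2 — Transfer function: H(jω) = 1/(1 + jωRC).
Step 3 — Denominator: 1 + jωRC = 1 + j·3965·26.2·8.25e-05 = 1 + j8.57.
Step 4 — H = 0.01343 - j0.1151.
Step 5 — Magnitude: |H| = 0.1159 (-18.7 dB); phase: φ = -83.3°.

|H| = 0.1159 (-18.7 dB), φ = -83.3°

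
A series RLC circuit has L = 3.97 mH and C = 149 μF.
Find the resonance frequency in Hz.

Step 1 — Resonance condition Im(Z)=0 gives ω₀ = 1/√(LC).
Step 2 — ω₀ = 1/√(0.00397·0.000149) = 1300 rad/s.
Step 3 — f₀ = ω₀/(2π) = 206.9 Hz.

f₀ = 206.9 Hz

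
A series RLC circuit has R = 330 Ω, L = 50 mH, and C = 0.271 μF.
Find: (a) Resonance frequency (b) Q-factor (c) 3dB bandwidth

Step 1 — Resonance condition Im(Z)=0 gives ω₀ = 1/√(LC).
Step 2 — ω₀ = 1/√(0.05·2.71e-07) = 8591 rad/s.
Step 3 — f₀ = ω₀/(2π) = 1367 Hz.
Step 4 — Series Q: Q = ω₀L/R = 8591·0.05/330 = 1.302.
Step 5 — 3dB bandwidth: Δω = ω₀/Q = 6600 rad/s; BW = Δω/(2π) = 1050 Hz.

(a) f₀ = 1367 Hz  (b) Q = 1.302  (c) BW = 1050 Hz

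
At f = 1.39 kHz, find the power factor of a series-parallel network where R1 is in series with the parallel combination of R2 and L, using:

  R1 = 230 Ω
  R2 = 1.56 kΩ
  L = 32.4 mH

Step 1 — Angular frequency: ω = 2π·f = 2π·1390 = 8734 rad/s.
Step 2 — Component impedances:
  R1: Z = R = 230 Ω
  R2: Z = R = 1560 Ω
  L: Z = jωL = j·8734·0.0324 = 0 + j283 Ω
Step 3 — Parallel branch: R2 || L = 1/(1/R2 + 1/L) = 49.69 + j274 Ω.
Step 4 — Series with R1: Z_total = R1 + (R2 || L) = 279.7 + j274 Ω = 391.5∠44.4° Ω.
Step 5 — Power factor: PF = cos(φ) = Re(Z)/|Z| = 279.7/391.5 = 0.7144.
Step 6 — Type: Im(Z) = 274 ⇒ lagging (phase φ = 44.4°).

PF = 0.7144 (lagging, φ = 44.4°)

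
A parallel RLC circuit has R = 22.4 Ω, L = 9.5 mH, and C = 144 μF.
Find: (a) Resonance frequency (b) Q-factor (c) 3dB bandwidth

Step 1 — Resonance: ω₀ = 1/√(LC) = 1/√(0.0095·0.000144) = 855 rad/s.
Step 2 — f₀ = ω₀/(2π) = 136.1 Hz.
Step 3 — Parallel Q: Q = R/(ω₀L) = 22.4/(855·0.0095) = 2.758.
Step 4 — Bandwidth: Δω = ω₀/Q = 310 rad/s; BW = Δω/(2π) = 49.34 Hz.

(a) f₀ = 136.1 Hz  (b) Q = 2.758  (c) BW = 49.34 Hz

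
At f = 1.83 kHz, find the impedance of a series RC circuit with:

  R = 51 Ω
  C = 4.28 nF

Step 1 — Angular frequency: ω = 2π·f = 2π·1830 = 1.15e+04 rad/s.
Step 2 — Component impedances:
  R: Z = R = 51 Ω
  C: Z = 1/(jωC) = -j/(ω·C) = 0 - j2.032e+04 Ω
Step 3 — Series combination: Z_total = R + C = 51 - j2.032e+04 Ω = 2.032e+04∠-89.9° Ω.

Z = 51 - j2.032e+04 Ω = 2.032e+04∠-89.9° Ω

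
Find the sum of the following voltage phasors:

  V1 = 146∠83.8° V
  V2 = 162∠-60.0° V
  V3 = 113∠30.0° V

Step 1 — Convert each phasor to rectangular form:
  V1 = 146·(cos(83.8°) + j·sin(83.8°)) = 15.77 + j145.1 V
  V2 = 162·(cos(-60.0°) + j·sin(-60.0°)) = 81 - j140.3 V
  V3 = 113·(cos(30.0°) + j·sin(30.0°)) = 97.86 + j56.5 V
Step 2 — Sum components: V_total = 194.6 + j61.35 V.
Step 3 — Convert to polar: |V_total| = 204.1 V, ∠V_total = 17.5°.

V_total = 204.1∠17.5° V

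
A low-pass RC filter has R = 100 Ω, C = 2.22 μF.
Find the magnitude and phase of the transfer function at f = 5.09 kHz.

Step 1 — Angular frequency: ω = 2π·5090 = 3.198e+04 rad/s.
Step 2 — Transfer function: H(jω) = 1/(1 + jωRC).
Step 3 — Denominator: 1 + jωRC = 1 + j·3.198e+04·100·2.22e-06 = 1 + j7.1.
Step 4 — H = 0.01945 - j0.1381.
Step 5 — Magnitude: |H| = 0.1395 (-17.1 dB); phase: φ = -82.0°.

|H| = 0.1395 (-17.1 dB), φ = -82.0°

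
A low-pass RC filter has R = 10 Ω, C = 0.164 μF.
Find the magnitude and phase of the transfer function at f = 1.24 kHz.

Step 1 — Angular frequency: ω = 2π·1240 = 7791 rad/s.
Step 2 — Transfer function: H(jω) = 1/(1 + jωRC).
Step 3 — Denominator: 1 + jωRC = 1 + j·7791·10·1.64e-07 = 1 + j0.01278.
Step 4 — H = 0.9998 - j0.01278.
Step 5 — Magnitude: |H| = 0.9999 (-0.0 dB); phase: φ = -0.7°.

|H| = 0.9999 (-0.0 dB), φ = -0.7°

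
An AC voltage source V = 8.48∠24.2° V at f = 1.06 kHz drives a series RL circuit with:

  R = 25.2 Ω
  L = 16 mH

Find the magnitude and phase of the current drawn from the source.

Step 1 — Angular frequency: ω = 2π·f = 2π·1060 = 6660 rad/s.
Step 2 — Component impedances:
  R: Z = R = 25.2 Ω
  L: Z = jωL = j·6660·0.016 = 0 + j106.6 Ω
Step 3 — Series combination: Z_total = R + L = 25.2 + j106.6 Ω = 109.5∠76.7° Ω.
Step 4 — Source phasor: V = 8.48∠24.2° V = 7.735 + j3.476 V.
Step 5 — Ohm's law: I = V / Z_total = (7.735 + j3.476) / (25.2 + j106.6) = 0.04715 - j0.06143 A.
Step 6 — Convert to polar: |I| = 0.07744 A, ∠I = -52.5°.

I = 0.07744∠-52.5° A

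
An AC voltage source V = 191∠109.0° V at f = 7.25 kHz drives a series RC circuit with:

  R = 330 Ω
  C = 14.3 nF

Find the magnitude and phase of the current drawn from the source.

Step 1 — Angular frequency: ω = 2π·f = 2π·7250 = 4.555e+04 rad/s.
Step 2 — Component impedances:
  R: Z = R = 330 Ω
  C: Z = 1/(jωC) = -j/(ω·C) = 0 - j1535 Ω
Step 3 — Series combination: Z_total = R + C = 330 - j1535 Ω = 1570∠-77.9° Ω.
Step 4 — Source phasor: V = 191∠109.0° V = -62.18 + j180.6 V.
Step 5 — Ohm's law: I = V / Z_total = (-62.18 + j180.6) / (330 - j1535) = -0.1208 - j0.01455 A.
Step 6 — Convert to polar: |I| = 0.1216 A, ∠I = -173.1°.

I = 0.1216∠-173.1° A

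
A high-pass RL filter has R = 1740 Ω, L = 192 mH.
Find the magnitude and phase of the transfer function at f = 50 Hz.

Step 1 — Angular frequency: ω = 2π·50 = 314.2 rad/s.
Step 2 — Transfer function: H(jω) = jωL/(R + jωL).
Step 3 — Numerator jωL = j·60.32; denominator R + jωL = 1740 + j60.32.
Step 4 — H = 0.0012 + j0.03462.
Step 5 — Magnitude: |H| = 0.03465 (-29.2 dB); phase: φ = 88.0°.

|H| = 0.03465 (-29.2 dB), φ = 88.0°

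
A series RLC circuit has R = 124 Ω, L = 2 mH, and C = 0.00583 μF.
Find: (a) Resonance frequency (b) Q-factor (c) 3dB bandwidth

Step 1 — Resonance: ω₀ = 1/√(LC) = 1/√(0.002·5.83e-09) = 2.929e+05 rad/s.
Step 2 — f₀ = ω₀/(2π) = 4.661e+04 Hz.
Step 3 — Series Q: Q = ω₀L/R = 2.929e+05·0.002/124 = 4.723.
Step 4 — Bandwidth: Δω = ω₀/Q = 6.2e+04 rad/s; BW = Δω/(2π) = 9868 Hz.

(a) f₀ = 4.661e+04 Hz  (b) Q = 4.723  (c) BW = 9868 Hz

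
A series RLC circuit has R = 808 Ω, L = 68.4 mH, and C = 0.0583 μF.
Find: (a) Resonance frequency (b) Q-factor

Step 1 — Resonance condition Im(Z)=0 gives ω₀ = 1/√(LC).
Step 2 — ω₀ = 1/√(0.0684·5.83e-08) = 1.584e+04 rad/s.
Step 3 — f₀ = ω₀/(2π) = 2520 Hz.
Step 4 — Series Q: Q = ω₀L/R = 1.584e+04·0.0684/808 = 1.341.

(a) f₀ = 2520 Hz  (b) Q = 1.341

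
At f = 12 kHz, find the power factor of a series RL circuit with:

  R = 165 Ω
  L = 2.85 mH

Step 1 — Angular frequency: ω = 2π·f = 2π·1.2e+04 = 7.54e+04 rad/s.
Step 2 — Component impedances:
  R: Z = R = 165 Ω
  L: Z = jωL = j·7.54e+04·0.00285 = 0 + j214.9 Ω
Step 3 — Series combination: Z_total = R + L = 165 + j214.9 Ω = 270.9∠52.5° Ω.
Step 4 — Power factor: PF = cos(φ) = Re(Z)/|Z| = 165/270.93 = 0.609.
Step 5 — Type: Im(Z) = 214.9 ⇒ lagging (phase φ = 52.5°).

PF = 0.609 (lagging, φ = 52.5°)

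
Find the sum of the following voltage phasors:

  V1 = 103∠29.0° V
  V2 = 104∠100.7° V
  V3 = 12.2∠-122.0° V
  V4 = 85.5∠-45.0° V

Step 1 — Convert each phasor to rectangular form:
  V1 = 103·(cos(29.0°) + j·sin(29.0°)) = 90.09 + j49.94 V
  V2 = 104·(cos(100.7°) + j·sin(100.7°)) = -19.31 + j102.2 V
  V3 = 12.2·(cos(-122.0°) + j·sin(-122.0°)) = -6.465 - j10.35 V
  V4 = 85.5·(cos(-45.0°) + j·sin(-45.0°)) = 60.46 - j60.46 V
Step 2 — Sum components: V_total = 124.8 + j81.32 V.
Step 3 — Convert to polar: |V_total| = 148.9 V, ∠V_total = 33.1°.

V_total = 148.9∠33.1° V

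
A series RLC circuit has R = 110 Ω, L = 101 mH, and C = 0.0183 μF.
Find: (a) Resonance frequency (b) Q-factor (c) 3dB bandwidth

Step 1 — Resonance: ω₀ = 1/√(LC) = 1/√(0.101·1.83e-08) = 2.326e+04 rad/s.
Step 2 — f₀ = ω₀/(2π) = 3702 Hz.
Step 3 — Series Q: Q = ω₀L/R = 2.326e+04·0.101/110 = 21.36.
Step 4 — Bandwidth: Δω = ω₀/Q = 1089 rad/s; BW = Δω/(2π) = 173.3 Hz.

(a) f₀ = 3702 Hz  (b) Q = 21.36  (c) BW = 173.3 Hz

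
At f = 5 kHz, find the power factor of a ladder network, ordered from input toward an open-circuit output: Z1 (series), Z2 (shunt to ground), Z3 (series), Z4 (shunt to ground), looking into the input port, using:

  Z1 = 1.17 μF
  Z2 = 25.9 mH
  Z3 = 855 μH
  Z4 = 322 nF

Step 1 — Angular frequency: ω = 2π·f = 2π·5000 = 3.142e+04 rad/s.
Step 2 — Component impedances:
  Z1: Z = 1/(jωC) = -j/(ω·C) = 0 - j27.21 Ω
  Z2: Z = jωL = j·3.142e+04·0.0259 = 0 + j813.7 Ω
  Z3: Z = jωL = j·3.142e+04·0.000855 = 0 + j26.86 Ω
  Z4: Z = 1/(jωC) = -j/(ω·C) = 0 - j98.85 Ω
Step 3 — Ladder network (open output): work backward from the far end, alternating series and parallel combinations. Z_in = 0 - j106.2 Ω = 106.2∠-90.0° Ω.
Step 4 — Power factor: PF = cos(φ) = Re(Z)/|Z| = 0/106.2 = 0.
Step 5 — Type: Im(Z) = -106.2 ⇒ leading (phase φ = -90.0°).

PF = 0 (leading, φ = -90.0°)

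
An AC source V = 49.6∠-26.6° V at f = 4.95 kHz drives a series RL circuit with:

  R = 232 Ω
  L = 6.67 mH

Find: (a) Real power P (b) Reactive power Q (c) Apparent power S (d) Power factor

Step 1 — Angular frequency: ω = 2π·f = 2π·4950 = 3.11e+04 rad/s.
Step 2 — Component impedances:
  R: Z = R = 232 Ω
  L: Z = jωL = j·3.11e+04·0.00667 = 0 + j207.4 Ω
Step 3 — Series combination: Z_total = R + L = 232 + j207.4 Ω = 311.2∠41.8° Ω.
Step 4 — Source phasor: V = 49.6∠-26.6° V = 44.35 - j22.21 V.
Step 5 — Current: I = V / Z = 0.05866 - j0.1482 A = 0.1594∠-68.4° A.
Step 6 — Complex power: S = V·I* = 5.893 + j5.269 VA.
Step 7 — Real power: P = Re(S) = 5.893 W.
Step 8 — Reactive power: Q = Im(S) = 5.269 VAR.
Step 9 — Apparent power: |S| = 7.905 VA.
Step 10 — Power factor: PF = P/|S| = 0.7454 (lagging).

(a) P = 5.893 W  (b) Q = 5.269 VAR  (c) S = 7.905 VA  (d) PF = 0.7454 (lagging)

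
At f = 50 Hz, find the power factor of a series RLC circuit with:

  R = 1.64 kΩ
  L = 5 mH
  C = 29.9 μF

Step 1 — Angular frequency: ω = 2π·f = 2π·50 = 314.2 rad/s.
Step 2 — Component impedances:
  R: Z = R = 1640 Ω
  L: Z = jωL = j·314.2·0.005 = 0 + j1.571 Ω
  C: Z = 1/(jωC) = -j/(ω·C) = 0 - j106.5 Ω
Step 3 — Series combination: Z_total = R + L + C = 1640 - j104.9 Ω = 1643∠-3.7° Ω.
Step 4 — Power factor: PF = cos(φ) = Re(Z)/|Z| = 1640/1643.35 = 0.998.
Step 5 — Type: Im(Z) = -104.9 ⇒ leading (phase φ = -3.7°).

PF = 0.998 (leading, φ = -3.7°)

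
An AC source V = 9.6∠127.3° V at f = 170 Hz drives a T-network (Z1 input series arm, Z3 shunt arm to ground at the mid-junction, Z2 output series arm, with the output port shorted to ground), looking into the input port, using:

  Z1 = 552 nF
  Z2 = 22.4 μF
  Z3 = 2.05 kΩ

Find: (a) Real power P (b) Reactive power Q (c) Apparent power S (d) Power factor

Step 1 — Angular frequency: ω = 2π·f = 2π·170 = 1068 rad/s.
Step 2 — Component impedances:
  Z1: Z = 1/(jωC) = -j/(ω·C) = 0 - j1696 Ω
  Z2: Z = 1/(jωC) = -j/(ω·C) = 0 - j41.79 Ω
  Z3: Z = R = 2050 Ω
Step 3 — With the output port shorted to ground, the output series arm Z2 runs from the junction to ground; the shunt arm Z3 also runs from the junction to ground. They appear in parallel: Z3 || Z2 = 0.8517 - j41.78 Ω.
Step 4 — Series with input arm Z1: Z_in = Z1 + (Z3 || Z2) = 0.8517 - j1738 Ω = 1738∠-90.0° Ω.
Step 5 — Source phasor: V = 9.6∠127.3° V = -5.817 + j7.637 V.
Step 6 — Current: I = V / Z = -0.004396 - j0.003345 A = 0.005524∠-142.7° A.
Step 7 — Complex power: S = V·I* = 2.599e-05 - j0.05303 VA.
Step 8 — Real power: P = Re(S) = 2.599e-05 W.
Step 9 — Reactive power: Q = Im(S) = -0.05303 VAR.
Step 10 — Apparent power: |S| = 0.05303 VA.
Step 11 — Power factor: PF = P/|S| = 0.0004901 (leading).

(a) P = 2.599e-05 W  (b) Q = -0.05303 VAR  (c) S = 0.05303 VA  (d) PF = 0.0004901 (leading)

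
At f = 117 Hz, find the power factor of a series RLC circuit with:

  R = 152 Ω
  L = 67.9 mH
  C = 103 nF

Step 1 — Angular frequency: ω = 2π·f = 2π·117 = 735.1 rad/s.
Step 2 — Component impedances:
  R: Z = R = 152 Ω
  L: Z = jωL = j·735.1·0.0679 = 0 + j49.92 Ω
  C: Z = 1/(jωC) = -j/(ω·C) = 0 - j1.321e+04 Ω
Step 3 — Series combination: Z_total = R + L + C = 152 - j1.316e+04 Ω = 1.316e+04∠-89.3° Ω.
Step 4 — Power factor: PF = cos(φ) = Re(Z)/|Z| = 152/1.316e+04 = 0.01155.
Step 5 — Type: Im(Z) = -1.316e+04 ⇒ leading (phase φ = -89.3°).

PF = 0.01155 (leading, φ = -89.3°)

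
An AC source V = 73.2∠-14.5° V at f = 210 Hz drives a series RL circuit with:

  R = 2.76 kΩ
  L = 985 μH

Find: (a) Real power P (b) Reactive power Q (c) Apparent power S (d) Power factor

Step 1 — Angular frequency: ω = 2π·f = 2π·210 = 1319 rad/s.
Step 2 — Component impedances:
  R: Z = R = 2760 Ω
  L: Z = jωL = j·1319·0.000985 = 0 + j1.3 Ω
Step 3 — Series combination: Z_total = R + L = 2760 + j1.3 Ω = 2760∠0.0° Ω.
Step 4 — Source phasor: V = 73.2∠-14.5° V = 70.87 - j18.33 V.
Step 5 — Current: I = V / Z = 0.02567 - j0.006653 A = 0.02652∠-14.5° A.
Step 6 — Complex power: S = V·I* = 1.941 + j0.0009142 VA.
Step 7 — Real power: P = Re(S) = 1.941 W.
Step 8 — Reactive power: Q = Im(S) = 0.0009142 VAR.
Step 9 — Apparent power: |S| = 1.941 VA.
Step 10 — Power factor: PF = P/|S| = 1 (lagging).

(a) P = 1.941 W  (b) Q = 0.0009142 VAR  (c) S = 1.941 VA  (d) PF = 1 (lagging)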